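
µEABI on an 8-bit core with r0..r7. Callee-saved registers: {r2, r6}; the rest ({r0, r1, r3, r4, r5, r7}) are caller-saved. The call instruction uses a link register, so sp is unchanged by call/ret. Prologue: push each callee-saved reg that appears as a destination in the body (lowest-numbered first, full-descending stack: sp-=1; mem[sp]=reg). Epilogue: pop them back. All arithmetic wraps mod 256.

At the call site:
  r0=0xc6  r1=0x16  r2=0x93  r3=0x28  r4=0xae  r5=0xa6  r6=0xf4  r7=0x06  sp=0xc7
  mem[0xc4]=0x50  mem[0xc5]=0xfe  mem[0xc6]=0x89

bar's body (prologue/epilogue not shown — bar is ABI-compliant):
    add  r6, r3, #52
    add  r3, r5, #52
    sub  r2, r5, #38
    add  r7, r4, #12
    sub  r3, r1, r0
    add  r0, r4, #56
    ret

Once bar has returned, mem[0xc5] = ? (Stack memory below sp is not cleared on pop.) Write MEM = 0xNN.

MEM = 0xf4

prologue: push r2 → mem[0xc6]=0x93, sp=0xc6
prologue: push r6 → mem[0xc5]=0xf4, sp=0xc5
body[0] add  r6, r3, #52 → r6=0x5c
body[1] add  r3, r5, #52 → r3=0xda
body[2] sub  r2, r5, #38 → r2=0x80
body[3] add  r7, r4, #12 → r7=0xba
body[4] sub  r3, r1, r0 → r3=0x50
body[5] add  r0, r4, #56 → r0=0xe6
epilogue: pop r6=0xf4, sp=0xc6
epilogue: pop r2=0x93, sp=0xc7
prologue pushed ['r2', 'r6'] at ['0xc6', '0xc5']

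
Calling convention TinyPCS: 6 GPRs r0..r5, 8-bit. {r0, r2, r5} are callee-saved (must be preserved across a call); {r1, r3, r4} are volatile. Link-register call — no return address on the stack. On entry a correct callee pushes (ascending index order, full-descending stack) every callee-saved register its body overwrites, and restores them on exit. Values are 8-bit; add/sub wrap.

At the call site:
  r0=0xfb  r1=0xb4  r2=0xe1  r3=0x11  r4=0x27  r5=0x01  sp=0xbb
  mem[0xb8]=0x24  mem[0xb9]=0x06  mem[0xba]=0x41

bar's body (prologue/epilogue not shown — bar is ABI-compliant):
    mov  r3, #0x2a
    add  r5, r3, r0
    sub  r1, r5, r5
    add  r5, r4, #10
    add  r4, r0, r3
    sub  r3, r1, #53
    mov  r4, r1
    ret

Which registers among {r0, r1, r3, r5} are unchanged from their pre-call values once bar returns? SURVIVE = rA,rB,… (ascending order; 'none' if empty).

prologue: push r5 → mem[0xba]=0x01, sp=0xba
body[0] mov  r3, #0x2a → r3=0x2a
body[1] add  r5, r3, r0 → r5=0x25
body[2] sub  r1, r5, r5 → r1=0x00
body[3] add  r5, r4, #10 → r5=0x31
body[4] add  r4, r0, r3 → r4=0x25
body[5] sub  r3, r1, #53 → r3=0xcb
body[6] mov  r4, r1 → r4=0x00
epilogue: pop r5=0x01, sp=0xbb
r0: callee-saved, written=False
r1: caller-saved, written=True
r3: caller-saved, written=True
r5: callee-saved, written=True

SURVIVE = r0,r5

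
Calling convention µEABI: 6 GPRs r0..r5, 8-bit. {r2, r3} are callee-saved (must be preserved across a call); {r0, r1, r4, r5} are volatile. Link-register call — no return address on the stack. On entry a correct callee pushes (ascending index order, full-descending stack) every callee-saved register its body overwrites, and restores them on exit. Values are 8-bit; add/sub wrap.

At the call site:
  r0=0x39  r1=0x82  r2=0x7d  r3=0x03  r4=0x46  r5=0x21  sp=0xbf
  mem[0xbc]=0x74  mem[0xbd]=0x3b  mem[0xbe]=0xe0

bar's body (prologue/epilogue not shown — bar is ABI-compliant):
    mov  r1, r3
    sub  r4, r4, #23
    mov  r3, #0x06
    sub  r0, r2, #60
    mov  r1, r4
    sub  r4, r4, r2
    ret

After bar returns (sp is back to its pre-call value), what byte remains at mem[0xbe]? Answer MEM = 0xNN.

prologue: push r3 → mem[0xbe]=0x03, sp=0xbe
body[0] mov  r1, r3 → r1=0x03
body[1] sub  r4, r4, #23 → r4=0x2f
body[2] mov  r3, #0x06 → r3=0x06
body[3] sub  r0, r2, #60 → r0=0x41
body[4] mov  r1, r4 → r1=0x2f
body[5] sub  r4, r4, r2 → r4=0xb2
epilogue: pop r3=0x03, sp=0xbf
prologue pushed ['r3'] at ['0xbe']

MEM = 0x03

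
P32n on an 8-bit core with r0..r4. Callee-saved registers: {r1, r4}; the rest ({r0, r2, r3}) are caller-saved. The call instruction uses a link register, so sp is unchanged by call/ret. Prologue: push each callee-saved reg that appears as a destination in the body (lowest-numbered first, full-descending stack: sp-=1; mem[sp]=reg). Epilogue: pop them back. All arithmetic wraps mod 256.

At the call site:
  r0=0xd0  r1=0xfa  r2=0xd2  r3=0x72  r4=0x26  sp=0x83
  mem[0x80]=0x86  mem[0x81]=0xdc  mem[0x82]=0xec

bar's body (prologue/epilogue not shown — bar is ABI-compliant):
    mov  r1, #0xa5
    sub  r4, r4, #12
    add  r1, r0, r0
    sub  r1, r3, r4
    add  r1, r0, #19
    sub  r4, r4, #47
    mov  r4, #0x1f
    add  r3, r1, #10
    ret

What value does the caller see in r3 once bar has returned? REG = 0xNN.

prologue: push r1 → mem[0x82]=0xfa, sp=0x82
prologue: push r4 → mem[0x81]=0x26, sp=0x81
body[0] mov  r1, #0xa5 → r1=0xa5
body[1] sub  r4, r4, #12 → r4=0x1a
body[2] add  r1, r0, r0 → r1=0xa0
body[3] sub  r1, r3, r4 → r1=0x58
body[4] add  r1, r0, #19 → r1=0xe3
body[5] sub  r4, r4, #47 → r4=0xeb
body[6] mov  r4, #0x1f → r4=0x1f
body[7] add  r3, r1, #10 → r3=0xed
epilogue: pop r4=0x26, sp=0x82
epilogue: pop r1=0xfa, sp=0x83
r3 is caller-saved → body value

REG = 0xed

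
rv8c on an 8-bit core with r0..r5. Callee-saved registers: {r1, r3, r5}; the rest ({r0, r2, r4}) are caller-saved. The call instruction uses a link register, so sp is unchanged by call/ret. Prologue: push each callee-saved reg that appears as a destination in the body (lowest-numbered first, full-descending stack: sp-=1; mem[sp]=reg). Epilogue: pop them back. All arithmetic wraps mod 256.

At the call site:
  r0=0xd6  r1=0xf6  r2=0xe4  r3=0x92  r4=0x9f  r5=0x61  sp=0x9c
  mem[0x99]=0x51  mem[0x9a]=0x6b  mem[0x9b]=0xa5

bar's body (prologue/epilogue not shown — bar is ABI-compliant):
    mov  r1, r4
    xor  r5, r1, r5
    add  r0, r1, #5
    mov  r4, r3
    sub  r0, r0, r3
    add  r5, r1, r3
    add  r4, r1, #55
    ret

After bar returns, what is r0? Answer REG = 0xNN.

REG = 0x12

prologue: push r1 -> mem[0x9b]=0xf6, sp=0x9b
prologue: push r5 -> mem[0x9a]=0x61, sp=0x9a
body[0] mov  r1, r4 -> r1=0x9f
body[1] xor  r5, r1, r5 -> r5=0xfe
body[2] add  r0, r1, #5 -> r0=0xa4
body[3] mov  r4, r3 -> r4=0x92
body[4] sub  r0, r0, r3 -> r0=0x12
body[5] add  r5, r1, r3 -> r5=0x31
body[6] add  r4, r1, #55 -> r4=0xd6
epilogue: pop r5=0x61, sp=0x9b
epilogue: pop r1=0xf6, sp=0x9c
r0 is caller-saved -> body value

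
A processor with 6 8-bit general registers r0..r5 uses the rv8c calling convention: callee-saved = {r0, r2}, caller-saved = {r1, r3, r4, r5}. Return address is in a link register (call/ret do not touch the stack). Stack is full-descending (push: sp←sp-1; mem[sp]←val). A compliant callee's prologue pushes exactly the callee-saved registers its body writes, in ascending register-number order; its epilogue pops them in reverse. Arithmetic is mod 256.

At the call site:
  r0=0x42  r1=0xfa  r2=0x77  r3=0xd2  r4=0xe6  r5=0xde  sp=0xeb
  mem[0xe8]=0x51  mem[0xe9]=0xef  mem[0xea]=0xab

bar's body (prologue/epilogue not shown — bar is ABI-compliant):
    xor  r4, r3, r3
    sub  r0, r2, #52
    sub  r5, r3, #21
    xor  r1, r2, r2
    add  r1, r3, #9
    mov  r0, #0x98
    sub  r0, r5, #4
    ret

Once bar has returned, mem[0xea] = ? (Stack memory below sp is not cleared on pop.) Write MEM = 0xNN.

prologue: push r0 -> mem[0xea]=0x42, sp=0xea
body[0] xor  r4, r3, r3 -> r4=0x00
body[1] sub  r0, r2, #52 -> r0=0x43
body[2] sub  r5, r3, #21 -> r5=0xbd
body[3] xor  r1, r2, r2 -> r1=0x00
body[4] add  r1, r3, #9 -> r1=0xdb
body[5] mov  r0, #0x98 -> r0=0x98
body[6] sub  r0, r5, #4 -> r0=0xb9
epilogue: pop r0=0x42, sp=0xeb
prologue pushed ['r0'] at ['0xea']

MEM = 0x42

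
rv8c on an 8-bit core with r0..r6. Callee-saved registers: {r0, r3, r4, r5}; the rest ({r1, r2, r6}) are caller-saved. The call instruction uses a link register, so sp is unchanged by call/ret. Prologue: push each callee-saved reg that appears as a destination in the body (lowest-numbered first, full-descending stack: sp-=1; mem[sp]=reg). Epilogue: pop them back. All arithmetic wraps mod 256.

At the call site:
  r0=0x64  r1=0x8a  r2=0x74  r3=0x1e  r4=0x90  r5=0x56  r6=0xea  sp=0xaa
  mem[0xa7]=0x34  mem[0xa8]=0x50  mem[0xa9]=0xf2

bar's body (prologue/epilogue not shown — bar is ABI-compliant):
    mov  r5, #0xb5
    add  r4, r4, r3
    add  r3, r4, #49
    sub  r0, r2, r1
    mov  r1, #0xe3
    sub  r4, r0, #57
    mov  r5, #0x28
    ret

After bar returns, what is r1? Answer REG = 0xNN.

REG = 0xe3

prologue: push r0 -> mem[0xa9]=0x64, sp=0xa9
prologue: push r3 -> mem[0xa8]=0x1e, sp=0xa8
prologue: push r4 -> mem[0xa7]=0x90, sp=0xa7
prologue: push r5 -> mem[0xa6]=0x56, sp=0xa6
body[0] mov  r5, #0xb5 -> r5=0xb5
body[1] add  r4, r4, r3 -> r4=0xae
body[2] add  r3, r4, #49 -> r3=0xdf
body[3] sub  r0, r2, r1 -> r0=0xea
body[4] mov  r1, #0xe3 -> r1=0xe3
body[5] sub  r4, r0, #57 -> r4=0xb1
body[6] mov  r5, #0x28 -> r5=0x28
epilogue: pop r5=0x56, sp=0xa7
epilogue: pop r4=0x90, sp=0xa8
epilogue: pop r3=0x1e, sp=0xa9
epilogue: pop r0=0x64, sp=0xaa
r1 is caller-saved -> body value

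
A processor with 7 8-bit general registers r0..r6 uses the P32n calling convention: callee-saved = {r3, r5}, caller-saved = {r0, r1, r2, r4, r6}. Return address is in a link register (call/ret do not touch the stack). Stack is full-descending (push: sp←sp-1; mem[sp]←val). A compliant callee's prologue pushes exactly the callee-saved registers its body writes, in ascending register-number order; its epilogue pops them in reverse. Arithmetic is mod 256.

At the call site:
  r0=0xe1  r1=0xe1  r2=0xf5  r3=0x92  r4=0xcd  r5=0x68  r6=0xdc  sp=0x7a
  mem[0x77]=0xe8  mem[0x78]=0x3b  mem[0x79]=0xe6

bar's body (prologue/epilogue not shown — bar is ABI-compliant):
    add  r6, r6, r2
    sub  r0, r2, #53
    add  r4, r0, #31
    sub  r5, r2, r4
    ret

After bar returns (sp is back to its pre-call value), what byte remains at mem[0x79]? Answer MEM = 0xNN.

MEM = 0x68

prologue: push r5 -> mem[0x79]=0x68, sp=0x79
body[0] add  r6, r6, r2 -> r6=0xd1
body[1] sub  r0, r2, #53 -> r0=0xc0
body[2] add  r4, r0, #31 -> r4=0xdf
body[3] sub  r5, r2, r4 -> r5=0x16
epilogue: pop r5=0x68, sp=0x7a
prologue pushed ['r5'] at ['0x79']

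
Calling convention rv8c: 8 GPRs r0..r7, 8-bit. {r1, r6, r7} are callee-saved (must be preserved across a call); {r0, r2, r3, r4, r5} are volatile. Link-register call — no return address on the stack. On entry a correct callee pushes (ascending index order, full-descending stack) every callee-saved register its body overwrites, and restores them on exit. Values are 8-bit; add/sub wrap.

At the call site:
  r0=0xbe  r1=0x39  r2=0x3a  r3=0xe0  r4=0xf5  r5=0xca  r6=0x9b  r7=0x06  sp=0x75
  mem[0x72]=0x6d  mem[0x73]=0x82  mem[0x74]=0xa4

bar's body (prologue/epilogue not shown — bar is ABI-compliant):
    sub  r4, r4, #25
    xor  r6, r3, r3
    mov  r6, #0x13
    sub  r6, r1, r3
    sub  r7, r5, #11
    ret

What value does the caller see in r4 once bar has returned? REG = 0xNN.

REG = 0xdc

prologue: push r6 -> mem[0x74]=0x9b, sp=0x74
prologue: push r7 -> mem[0x73]=0x06, sp=0x73
body[0] sub  r4, r4, #25 -> r4=0xdc
body[1] xor  r6, r3, r3 -> r6=0x00
body[2] mov  r6, #0x13 -> r6=0x13
body[3] sub  r6, r1, r3 -> r6=0x59
body[4] sub  r7, r5, #11 -> r7=0xbf
epilogue: pop r7=0x06, sp=0x74
epilogue: pop r6=0x9b, sp=0x75
r4 is caller-saved -> body value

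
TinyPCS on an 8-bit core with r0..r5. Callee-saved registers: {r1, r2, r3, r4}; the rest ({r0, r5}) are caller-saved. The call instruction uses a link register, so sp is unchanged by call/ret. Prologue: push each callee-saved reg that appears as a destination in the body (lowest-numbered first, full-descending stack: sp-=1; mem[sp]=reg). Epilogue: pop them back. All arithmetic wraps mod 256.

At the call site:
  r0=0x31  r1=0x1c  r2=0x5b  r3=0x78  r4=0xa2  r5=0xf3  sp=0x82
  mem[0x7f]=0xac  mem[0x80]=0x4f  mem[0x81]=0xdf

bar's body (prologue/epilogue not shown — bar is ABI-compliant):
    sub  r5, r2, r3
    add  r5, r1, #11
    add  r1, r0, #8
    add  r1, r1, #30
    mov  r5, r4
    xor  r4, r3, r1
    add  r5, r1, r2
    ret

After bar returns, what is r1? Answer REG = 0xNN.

prologue: push r1 → mem[0x81]=0x1c, sp=0x81
prologue: push r4 → mem[0x80]=0xa2, sp=0x80
body[0] sub  r5, r2, r3 → r5=0xe3
body[1] add  r5, r1, #11 → r5=0x27
body[2] add  r1, r0, #8 → r1=0x39
body[3] add  r1, r1, #30 → r1=0x57
body[4] mov  r5, r4 → r5=0xa2
body[5] xor  r4, r3, r1 → r4=0x2f
body[6] add  r5, r1, r2 → r5=0xb2
epilogue: pop r4=0xa2, sp=0x81
epilogue: pop r1=0x1c, sp=0x82
r1 is callee-saved → restored

REG = 0x1c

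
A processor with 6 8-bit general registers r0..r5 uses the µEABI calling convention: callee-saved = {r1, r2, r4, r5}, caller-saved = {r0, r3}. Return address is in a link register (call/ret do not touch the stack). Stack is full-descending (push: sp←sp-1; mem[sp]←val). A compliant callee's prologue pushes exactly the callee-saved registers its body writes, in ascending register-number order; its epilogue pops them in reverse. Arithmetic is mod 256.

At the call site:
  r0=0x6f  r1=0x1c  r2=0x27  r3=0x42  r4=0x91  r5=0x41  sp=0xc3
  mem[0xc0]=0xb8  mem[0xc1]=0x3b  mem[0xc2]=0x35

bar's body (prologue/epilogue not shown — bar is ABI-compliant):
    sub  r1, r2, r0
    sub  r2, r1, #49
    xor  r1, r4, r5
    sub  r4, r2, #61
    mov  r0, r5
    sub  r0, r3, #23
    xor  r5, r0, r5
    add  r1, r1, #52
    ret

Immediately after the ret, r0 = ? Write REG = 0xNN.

prologue: push r1 -> mem[0xc2]=0x1c, sp=0xc2
prologue: push r2 -> mem[0xc1]=0x27, sp=0xc1
prologue: push r4 -> mem[0xc0]=0x91, sp=0xc0
prologue: push r5 -> mem[0xbf]=0x41, sp=0xbf
body[0] sub  r1, r2, r0 -> r1=0xb8
body[1] sub  r2, r1, #49 -> r2=0x87
body[2] xor  r1, r4, r5 -> r1=0xd0
body[3] sub  r4, r2, #61 -> r4=0x4a
body[4] mov  r0, r5 -> r0=0x41
body[5] sub  r0, r3, #23 -> r0=0x2b
body[6] xor  r5, r0, r5 -> r5=0x6a
body[7] add  r1, r1, #52 -> r1=0x04
epilogue: pop r5=0x41, sp=0xc0
epilogue: pop r4=0x91, sp=0xc1
epilogue: pop r2=0x27, sp=0xc2
epilogue: pop r1=0x1c, sp=0xc3
r0 is caller-saved -> body value

REG = 0x2b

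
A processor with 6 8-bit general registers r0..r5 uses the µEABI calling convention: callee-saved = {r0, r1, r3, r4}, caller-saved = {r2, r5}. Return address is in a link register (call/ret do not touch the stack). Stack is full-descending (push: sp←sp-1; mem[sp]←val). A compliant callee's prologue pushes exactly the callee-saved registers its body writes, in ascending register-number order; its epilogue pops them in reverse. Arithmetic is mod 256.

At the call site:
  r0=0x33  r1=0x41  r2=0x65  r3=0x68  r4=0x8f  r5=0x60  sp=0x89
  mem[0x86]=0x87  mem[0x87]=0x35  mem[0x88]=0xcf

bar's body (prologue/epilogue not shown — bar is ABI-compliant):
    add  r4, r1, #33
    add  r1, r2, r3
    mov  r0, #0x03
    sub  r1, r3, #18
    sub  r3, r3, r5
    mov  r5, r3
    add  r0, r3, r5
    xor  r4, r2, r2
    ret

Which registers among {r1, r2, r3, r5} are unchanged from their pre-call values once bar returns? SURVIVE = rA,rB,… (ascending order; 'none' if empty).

SURVIVE = r1,r2,r3

prologue: push r0 -> mem[0x88]=0x33, sp=0x88
prologue: push r1 -> mem[0x87]=0x41, sp=0x87
prologue: push r3 -> mem[0x86]=0x68, sp=0x86
prologue: push r4 -> mem[0x85]=0x8f, sp=0x85
body[0] add  r4, r1, #33 -> r4=0x62
body[1] add  r1, r2, r3 -> r1=0xcd
body[2] mov  r0, #0x03 -> r0=0x03
body[3] sub  r1, r3, #18 -> r1=0x56
body[4] sub  r3, r3, r5 -> r3=0x08
body[5] mov  r5, r3 -> r5=0x08
body[6] add  r0, r3, r5 -> r0=0x10
body[7] xor  r4, r2, r2 -> r4=0x00
epilogue: pop r4=0x8f, sp=0x86
epilogue: pop r3=0x68, sp=0x87
epilogue: pop r1=0x41, sp=0x88
epilogue: pop r0=0x33, sp=0x89
r1: callee-saved, written=True
r2: caller-saved, written=False
r3: callee-saved, written=True
r5: caller-saved, written=True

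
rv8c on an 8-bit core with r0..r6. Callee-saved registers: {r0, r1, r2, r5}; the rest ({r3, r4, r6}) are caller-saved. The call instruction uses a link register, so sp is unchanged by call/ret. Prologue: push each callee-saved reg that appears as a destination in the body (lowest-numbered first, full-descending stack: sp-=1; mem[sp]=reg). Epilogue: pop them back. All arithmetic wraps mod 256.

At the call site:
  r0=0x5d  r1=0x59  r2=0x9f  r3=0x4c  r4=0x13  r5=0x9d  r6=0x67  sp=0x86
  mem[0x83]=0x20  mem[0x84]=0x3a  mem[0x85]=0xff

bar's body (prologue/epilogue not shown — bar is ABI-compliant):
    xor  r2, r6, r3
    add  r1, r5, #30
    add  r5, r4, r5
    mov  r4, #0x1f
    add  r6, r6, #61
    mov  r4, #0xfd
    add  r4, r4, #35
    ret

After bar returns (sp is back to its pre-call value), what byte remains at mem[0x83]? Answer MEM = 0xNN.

prologue: push r1 → mem[0x85]=0x59, sp=0x85
prologue: push r2 → mem[0x84]=0x9f, sp=0x84
prologue: push r5 → mem[0x83]=0x9d, sp=0x83
body[0] xor  r2, r6, r3 → r2=0x2b
body[1] add  r1, r5, #30 → r1=0xbb
body[2] add  r5, r4, r5 → r5=0xb0
body[3] mov  r4, #0x1f → r4=0x1f
body[4] add  r6, r6, #61 → r6=0xa4
body[5] mov  r4, #0xfd → r4=0xfd
body[6] add  r4, r4, #35 → r4=0x20
epilogue: pop r5=0x9d, sp=0x84
epilogue: pop r2=0x9f, sp=0x85
epilogue: pop r1=0x59, sp=0x86
prologue pushed ['r1', 'r2', 'r5'] at ['0x85', '0x84', '0x83']

MEM = 0x9d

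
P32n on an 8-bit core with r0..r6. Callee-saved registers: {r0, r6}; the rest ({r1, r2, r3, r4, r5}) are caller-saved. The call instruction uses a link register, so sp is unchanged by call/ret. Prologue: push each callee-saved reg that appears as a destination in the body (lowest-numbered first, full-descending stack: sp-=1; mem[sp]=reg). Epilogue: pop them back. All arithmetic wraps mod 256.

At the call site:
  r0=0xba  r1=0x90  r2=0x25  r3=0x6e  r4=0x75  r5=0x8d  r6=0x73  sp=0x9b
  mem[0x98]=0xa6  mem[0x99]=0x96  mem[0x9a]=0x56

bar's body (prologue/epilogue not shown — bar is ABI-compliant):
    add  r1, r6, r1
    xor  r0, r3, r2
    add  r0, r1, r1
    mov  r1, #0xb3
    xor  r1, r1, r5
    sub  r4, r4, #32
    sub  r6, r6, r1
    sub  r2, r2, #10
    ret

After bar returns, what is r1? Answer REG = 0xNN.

REG = 0x3e

prologue: push r0 -> mem[0x9a]=0xba, sp=0x9a
prologue: push r6 -> mem[0x99]=0x73, sp=0x99
body[0] add  r1, r6, r1 -> r1=0x03
body[1] xor  r0, r3, r2 -> r0=0x4b
body[2] add  r0, r1, r1 -> r0=0x06
body[3] mov  r1, #0xb3 -> r1=0xb3
body[4] xor  r1, r1, r5 -> r1=0x3e
body[5] sub  r4, r4, #32 -> r4=0x55
body[6] sub  r6, r6, r1 -> r6=0x35
body[7] sub  r2, r2, #10 -> r2=0x1b
epilogue: pop r6=0x73, sp=0x9a
epilogue: pop r0=0xba, sp=0x9b
r1 is caller-saved -> body value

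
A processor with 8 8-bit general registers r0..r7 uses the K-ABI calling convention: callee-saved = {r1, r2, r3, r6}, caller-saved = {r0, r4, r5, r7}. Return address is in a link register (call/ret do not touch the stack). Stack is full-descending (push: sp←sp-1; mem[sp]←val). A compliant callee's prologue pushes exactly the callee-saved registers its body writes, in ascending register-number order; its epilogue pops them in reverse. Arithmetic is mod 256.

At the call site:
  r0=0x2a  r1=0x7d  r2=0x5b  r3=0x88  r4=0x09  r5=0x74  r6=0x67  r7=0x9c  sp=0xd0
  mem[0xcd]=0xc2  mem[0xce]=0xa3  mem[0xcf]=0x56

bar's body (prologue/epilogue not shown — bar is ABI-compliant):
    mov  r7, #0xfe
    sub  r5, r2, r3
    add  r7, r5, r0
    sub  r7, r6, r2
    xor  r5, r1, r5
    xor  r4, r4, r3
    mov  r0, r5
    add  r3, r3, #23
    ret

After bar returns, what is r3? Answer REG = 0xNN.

REG = 0x88

prologue: push r3 -> mem[0xcf]=0x88, sp=0xcf
body[0] mov  r7, #0xfe -> r7=0xfe
body[1] sub  r5, r2, r3 -> r5=0xd3
body[2] add  r7, r5, r0 -> r7=0xfd
body[3] sub  r7, r6, r2 -> r7=0x0c
body[4] xor  r5, r1, r5 -> r5=0xae
body[5] xor  r4, r4, r3 -> r4=0x81
body[6] mov  r0, r5 -> r0=0xae
body[7] add  r3, r3, #23 -> r3=0x9f
epilogue: pop r3=0x88, sp=0xd0
r3 is callee-saved -> restored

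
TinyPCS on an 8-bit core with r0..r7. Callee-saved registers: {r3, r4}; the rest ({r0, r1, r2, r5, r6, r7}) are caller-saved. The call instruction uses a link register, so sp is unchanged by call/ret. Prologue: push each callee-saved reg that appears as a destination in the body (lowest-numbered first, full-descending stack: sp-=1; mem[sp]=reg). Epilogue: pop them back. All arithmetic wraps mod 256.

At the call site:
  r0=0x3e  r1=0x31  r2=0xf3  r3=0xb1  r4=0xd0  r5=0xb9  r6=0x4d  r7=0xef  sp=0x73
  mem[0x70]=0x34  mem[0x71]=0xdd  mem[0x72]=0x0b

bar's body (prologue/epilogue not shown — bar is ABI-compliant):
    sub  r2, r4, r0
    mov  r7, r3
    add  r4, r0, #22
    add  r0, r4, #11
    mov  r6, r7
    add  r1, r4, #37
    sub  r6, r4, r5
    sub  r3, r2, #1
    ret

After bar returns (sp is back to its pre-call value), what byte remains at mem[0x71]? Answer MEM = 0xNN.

MEM = 0xd0

prologue: push r3 → mem[0x72]=0xb1, sp=0x72
prologue: push r4 → mem[0x71]=0xd0, sp=0x71
body[0] sub  r2, r4, r0 → r2=0x92
body[1] mov  r7, r3 → r7=0xb1
body[2] add  r4, r0, #22 → r4=0x54
body[3] add  r0, r4, #11 → r0=0x5f
body[4] mov  r6, r7 → r6=0xb1
body[5] add  r1, r4, #37 → r1=0x79
body[6] sub  r6, r4, r5 → r6=0x9b
body[7] sub  r3, r2, #1 → r3=0x91
epilogue: pop r4=0xd0, sp=0x72
epilogue: pop r3=0xb1, sp=0x73
prologue pushed ['r3', 'r4'] at ['0x72', '0x71']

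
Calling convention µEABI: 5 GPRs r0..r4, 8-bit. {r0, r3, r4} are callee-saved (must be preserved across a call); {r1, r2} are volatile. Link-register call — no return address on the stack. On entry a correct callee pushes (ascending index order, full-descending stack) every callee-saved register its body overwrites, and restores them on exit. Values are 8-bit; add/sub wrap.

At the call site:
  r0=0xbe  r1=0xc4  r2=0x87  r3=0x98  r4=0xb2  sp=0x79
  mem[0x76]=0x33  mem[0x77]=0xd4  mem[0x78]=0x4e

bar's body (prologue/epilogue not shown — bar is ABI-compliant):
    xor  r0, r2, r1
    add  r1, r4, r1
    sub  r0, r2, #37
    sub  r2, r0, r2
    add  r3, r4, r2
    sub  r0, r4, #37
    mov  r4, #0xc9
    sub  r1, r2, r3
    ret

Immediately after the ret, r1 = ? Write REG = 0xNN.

REG = 0x4e

prologue: push r0 → mem[0x78]=0xbe, sp=0x78
prologue: push r3 → mem[0x77]=0x98, sp=0x77
prologue: push r4 → mem[0x76]=0xb2, sp=0x76
body[0] xor  r0, r2, r1 → r0=0x43
body[1] add  r1, r4, r1 → r1=0x76
body[2] sub  r0, r2, #37 → r0=0x62
body[3] sub  r2, r0, r2 → r2=0xdb
body[4] add  r3, r4, r2 → r3=0x8d
body[5] sub  r0, r4, #37 → r0=0x8d
body[6] mov  r4, #0xc9 → r4=0xc9
body[7] sub  r1, r2, r3 → r1=0x4e
epilogue: pop r4=0xb2, sp=0x77
epilogue: pop r3=0x98, sp=0x78
epilogue: pop r0=0xbe, sp=0x79
r1 is caller-saved → body value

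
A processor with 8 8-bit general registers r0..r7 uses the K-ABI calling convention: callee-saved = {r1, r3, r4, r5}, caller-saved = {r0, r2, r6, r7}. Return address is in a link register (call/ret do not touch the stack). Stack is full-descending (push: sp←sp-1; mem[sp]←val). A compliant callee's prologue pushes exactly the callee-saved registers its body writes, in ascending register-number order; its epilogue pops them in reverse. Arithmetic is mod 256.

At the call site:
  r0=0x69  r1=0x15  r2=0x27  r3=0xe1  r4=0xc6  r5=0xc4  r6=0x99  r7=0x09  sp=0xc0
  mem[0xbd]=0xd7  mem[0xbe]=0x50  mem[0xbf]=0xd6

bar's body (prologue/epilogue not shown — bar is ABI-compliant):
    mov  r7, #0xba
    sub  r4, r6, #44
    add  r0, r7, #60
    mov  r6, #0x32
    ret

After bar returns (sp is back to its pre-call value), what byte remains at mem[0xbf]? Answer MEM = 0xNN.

MEM = 0xc6

prologue: push r4 -> mem[0xbf]=0xc6, sp=0xbf
body[0] mov  r7, #0xba -> r7=0xba
body[1] sub  r4, r6, #44 -> r4=0x6d
body[2] add  r0, r7, #60 -> r0=0xf6
body[3] mov  r6, #0x32 -> r6=0x32
epilogue: pop r4=0xc6, sp=0xc0
prologue pushed ['r4'] at ['0xbf']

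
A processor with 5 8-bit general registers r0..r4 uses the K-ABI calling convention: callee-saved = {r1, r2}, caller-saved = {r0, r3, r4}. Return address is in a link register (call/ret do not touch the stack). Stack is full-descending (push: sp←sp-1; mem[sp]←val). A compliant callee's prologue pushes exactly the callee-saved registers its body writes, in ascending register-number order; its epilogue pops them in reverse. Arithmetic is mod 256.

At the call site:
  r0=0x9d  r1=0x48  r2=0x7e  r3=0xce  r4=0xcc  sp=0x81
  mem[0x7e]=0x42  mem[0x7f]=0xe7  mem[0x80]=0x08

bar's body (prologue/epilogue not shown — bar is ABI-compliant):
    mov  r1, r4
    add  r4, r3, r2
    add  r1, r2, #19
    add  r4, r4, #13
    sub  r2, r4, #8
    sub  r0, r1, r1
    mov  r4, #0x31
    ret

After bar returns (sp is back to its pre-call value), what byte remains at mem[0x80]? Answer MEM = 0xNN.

MEM = 0x48

prologue: push r1 -> mem[0x80]=0x48, sp=0x80
prologue: push r2 -> mem[0x7f]=0x7e, sp=0x7f
body[0] mov  r1, r4 -> r1=0xcc
body[1] add  r4, r3, r2 -> r4=0x4c
body[2] add  r1, r2, #19 -> r1=0x91
body[3] add  r4, r4, #13 -> r4=0x59
body[4] sub  r2, r4, #8 -> r2=0x51
body[5] sub  r0, r1, r1 -> r0=0x00
body[6] mov  r4, #0x31 -> r4=0x31
epilogue: pop r2=0x7e, sp=0x80
epilogue: pop r1=0x48, sp=0x81
prologue pushed ['r1', 'r2'] at ['0x80', '0x7f']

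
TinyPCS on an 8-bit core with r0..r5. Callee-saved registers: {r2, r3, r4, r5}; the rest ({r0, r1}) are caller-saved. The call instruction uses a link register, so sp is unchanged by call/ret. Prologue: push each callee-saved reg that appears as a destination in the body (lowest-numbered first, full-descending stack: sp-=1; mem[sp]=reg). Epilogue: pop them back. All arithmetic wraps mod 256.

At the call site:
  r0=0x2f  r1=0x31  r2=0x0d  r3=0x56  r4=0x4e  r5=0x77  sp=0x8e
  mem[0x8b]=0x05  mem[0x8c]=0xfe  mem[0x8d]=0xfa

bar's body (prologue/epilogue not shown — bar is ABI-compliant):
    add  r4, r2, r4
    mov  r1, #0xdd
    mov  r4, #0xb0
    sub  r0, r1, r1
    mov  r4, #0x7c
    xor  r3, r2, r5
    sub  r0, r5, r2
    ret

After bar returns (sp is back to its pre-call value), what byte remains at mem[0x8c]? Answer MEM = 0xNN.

MEM = 0x4e

prologue: push r3 → mem[0x8d]=0x56, sp=0x8d
prologue: push r4 → mem[0x8c]=0x4e, sp=0x8c
body[0] add  r4, r2, r4 → r4=0x5b
body[1] mov  r1, #0xdd → r1=0xdd
body[2] mov  r4, #0xb0 → r4=0xb0
body[3] sub  r0, r1, r1 → r0=0x00
body[4] mov  r4, #0x7c → r4=0x7c
body[5] xor  r3, r2, r5 → r3=0x7a
body[6] sub  r0, r5, r2 → r0=0x6a
epilogue: pop r4=0x4e, sp=0x8d
epilogue: pop r3=0x56, sp=0x8e
prologue pushed ['r3', 'r4'] at ['0x8d', '0x8c']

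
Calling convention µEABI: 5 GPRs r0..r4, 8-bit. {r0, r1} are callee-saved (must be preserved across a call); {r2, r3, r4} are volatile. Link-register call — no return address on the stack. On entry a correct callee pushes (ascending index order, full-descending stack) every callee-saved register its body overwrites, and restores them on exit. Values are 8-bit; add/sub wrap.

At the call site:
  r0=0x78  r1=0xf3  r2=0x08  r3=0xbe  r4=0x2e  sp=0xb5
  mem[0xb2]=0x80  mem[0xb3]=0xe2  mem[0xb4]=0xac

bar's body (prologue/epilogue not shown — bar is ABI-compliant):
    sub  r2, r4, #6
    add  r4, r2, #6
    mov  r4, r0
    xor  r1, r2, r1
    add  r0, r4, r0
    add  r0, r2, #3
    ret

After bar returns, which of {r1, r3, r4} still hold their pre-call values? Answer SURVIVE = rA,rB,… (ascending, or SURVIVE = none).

prologue: push r0 -> mem[0xb4]=0x78, sp=0xb4
prologue: push r1 -> mem[0xb3]=0xf3, sp=0xb3
body[0] sub  r2, r4, #6 -> r2=0x28
body[1] add  r4, r2, #6 -> r4=0x2e
body[2] mov  r4, r0 -> r4=0x78
body[3] xor  r1, r2, r1 -> r1=0xdb
body[4] add  r0, r4, r0 -> r0=0xf0
body[5] add  r0, r2, #3 -> r0=0x2b
epilogue: pop r1=0xf3, sp=0xb4
epilogue: pop r0=0x78, sp=0xb5
r1: callee-saved, written=True
r3: caller-saved, written=False
r4: caller-saved, written=True

SURVIVE = r1,r3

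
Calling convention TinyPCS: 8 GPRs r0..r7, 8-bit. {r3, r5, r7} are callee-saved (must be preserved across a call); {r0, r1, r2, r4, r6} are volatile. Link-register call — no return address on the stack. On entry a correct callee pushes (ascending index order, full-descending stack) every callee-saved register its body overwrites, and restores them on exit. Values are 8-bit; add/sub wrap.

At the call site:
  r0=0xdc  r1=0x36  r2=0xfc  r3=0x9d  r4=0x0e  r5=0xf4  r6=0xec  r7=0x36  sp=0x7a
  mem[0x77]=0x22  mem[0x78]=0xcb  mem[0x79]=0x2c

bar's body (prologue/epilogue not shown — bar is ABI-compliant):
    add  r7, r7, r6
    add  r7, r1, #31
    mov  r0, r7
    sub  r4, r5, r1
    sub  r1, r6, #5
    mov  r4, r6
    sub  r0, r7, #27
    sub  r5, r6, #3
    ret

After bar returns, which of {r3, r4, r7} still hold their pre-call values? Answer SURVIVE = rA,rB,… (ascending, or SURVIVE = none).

prologue: push r5 → mem[0x79]=0xf4, sp=0x79
prologue: push r7 → mem[0x78]=0x36, sp=0x78
body[0] add  r7, r7, r6 → r7=0x22
body[1] add  r7, r1, #31 → r7=0x55
body[2] mov  r0, r7 → r0=0x55
body[3] sub  r4, r5, r1 → r4=0xbe
body[4] sub  r1, r6, #5 → r1=0xe7
body[5] mov  r4, r6 → r4=0xec
body[6] sub  r0, r7, #27 → r0=0x3a
body[7] sub  r5, r6, #3 → r5=0xe9
epilogue: pop r7=0x36, sp=0x79
epilogue: pop r5=0xf4, sp=0x7a
r3: callee-saved, written=False
r4: caller-saved, written=True
r7: callee-saved, written=True

SURVIVE = r3,r7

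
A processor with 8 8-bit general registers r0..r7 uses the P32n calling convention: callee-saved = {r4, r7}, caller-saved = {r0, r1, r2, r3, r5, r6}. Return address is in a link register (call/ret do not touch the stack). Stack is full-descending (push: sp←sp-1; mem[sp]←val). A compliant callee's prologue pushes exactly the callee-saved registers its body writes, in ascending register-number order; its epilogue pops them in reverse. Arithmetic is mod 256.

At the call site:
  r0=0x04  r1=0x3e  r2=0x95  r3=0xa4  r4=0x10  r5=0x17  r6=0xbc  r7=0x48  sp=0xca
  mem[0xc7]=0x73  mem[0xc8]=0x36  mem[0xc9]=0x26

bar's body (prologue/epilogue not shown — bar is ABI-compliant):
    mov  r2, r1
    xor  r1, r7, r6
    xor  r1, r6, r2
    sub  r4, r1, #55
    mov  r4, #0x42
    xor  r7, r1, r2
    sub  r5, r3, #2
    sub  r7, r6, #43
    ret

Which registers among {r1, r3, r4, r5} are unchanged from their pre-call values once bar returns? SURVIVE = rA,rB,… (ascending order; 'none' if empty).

SURVIVE = r3,r4

prologue: push r4 → mem[0xc9]=0x10, sp=0xc9
prologue: push r7 → mem[0xc8]=0x48, sp=0xc8
body[0] mov  r2, r1 → r2=0x3e
body[1] xor  r1, r7, r6 → r1=0xf4
body[2] xor  r1, r6, r2 → r1=0x82
body[3] sub  r4, r1, #55 → r4=0x4b
body[4] mov  r4, #0x42 → r4=0x42
body[5] xor  r7, r1, r2 → r7=0xbc
body[6] sub  r5, r3, #2 → r5=0xa2
body[7] sub  r7, r6, #43 → r7=0x91
epilogue: pop r7=0x48, sp=0xc9
epilogue: pop r4=0x10, sp=0xca
r1: caller-saved, written=True
r3: caller-saved, written=False
r4: callee-saved, written=True
r5: caller-saved, written=True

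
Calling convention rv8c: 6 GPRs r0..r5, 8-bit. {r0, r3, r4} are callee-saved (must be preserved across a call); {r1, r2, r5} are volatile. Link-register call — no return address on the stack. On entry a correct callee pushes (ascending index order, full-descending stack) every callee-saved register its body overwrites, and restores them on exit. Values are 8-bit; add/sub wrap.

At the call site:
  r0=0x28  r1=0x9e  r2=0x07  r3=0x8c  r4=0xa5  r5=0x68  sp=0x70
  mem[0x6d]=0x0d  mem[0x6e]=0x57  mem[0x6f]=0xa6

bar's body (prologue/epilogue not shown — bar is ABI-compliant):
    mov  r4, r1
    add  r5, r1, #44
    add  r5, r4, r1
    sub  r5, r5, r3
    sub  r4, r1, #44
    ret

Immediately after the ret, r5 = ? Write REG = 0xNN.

prologue: push r4 -> mem[0x6f]=0xa5, sp=0x6f
body[0] mov  r4, r1 -> r4=0x9e
body[1] add  r5, r1, #44 -> r5=0xca
body[2] add  r5, r4, r1 -> r5=0x3c
body[3] sub  r5, r5, r3 -> r5=0xb0
body[4] sub  r4, r1, #44 -> r4=0x72
epilogue: pop r4=0xa5, sp=0x70
r5 is caller-saved -> body value

REG = 0xb0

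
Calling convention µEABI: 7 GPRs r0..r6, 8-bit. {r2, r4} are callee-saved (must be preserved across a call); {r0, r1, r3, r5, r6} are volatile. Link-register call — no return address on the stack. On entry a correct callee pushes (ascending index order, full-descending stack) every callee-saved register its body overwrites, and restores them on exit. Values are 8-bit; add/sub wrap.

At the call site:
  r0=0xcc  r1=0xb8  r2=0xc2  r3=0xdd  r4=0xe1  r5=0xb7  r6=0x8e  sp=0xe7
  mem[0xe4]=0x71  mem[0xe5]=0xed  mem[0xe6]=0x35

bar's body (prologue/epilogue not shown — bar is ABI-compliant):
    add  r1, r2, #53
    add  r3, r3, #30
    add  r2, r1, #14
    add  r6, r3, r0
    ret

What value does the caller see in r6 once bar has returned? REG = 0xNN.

prologue: push r2 -> mem[0xe6]=0xc2, sp=0xe6
body[0] add  r1, r2, #53 -> r1=0xf7
body[1] add  r3, r3, #30 -> r3=0xfb
body[2] add  r2, r1, #14 -> r2=0x05
body[3] add  r6, r3, r0 -> r6=0xc7
epilogue: pop r2=0xc2, sp=0xe7
r6 is caller-saved -> body value

REG = 0xc7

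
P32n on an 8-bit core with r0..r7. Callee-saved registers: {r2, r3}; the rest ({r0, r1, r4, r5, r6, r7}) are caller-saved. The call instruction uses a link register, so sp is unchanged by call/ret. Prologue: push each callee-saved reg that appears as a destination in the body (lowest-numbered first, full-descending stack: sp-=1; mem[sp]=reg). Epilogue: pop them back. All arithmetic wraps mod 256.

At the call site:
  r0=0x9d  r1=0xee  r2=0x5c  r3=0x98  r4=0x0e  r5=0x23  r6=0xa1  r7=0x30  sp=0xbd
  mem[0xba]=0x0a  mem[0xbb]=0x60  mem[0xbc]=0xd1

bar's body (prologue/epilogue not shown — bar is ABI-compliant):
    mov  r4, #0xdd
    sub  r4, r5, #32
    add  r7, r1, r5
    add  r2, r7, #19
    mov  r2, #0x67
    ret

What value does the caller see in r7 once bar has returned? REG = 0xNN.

REG = 0x11

prologue: push r2 → mem[0xbc]=0x5c, sp=0xbc
body[0] mov  r4, #0xdd → r4=0xdd
body[1] sub  r4, r5, #32 → r4=0x03
body[2] add  r7, r1, r5 → r7=0x11
body[3] add  r2, r7, #19 → r2=0x24
body[4] mov  r2, #0x67 → r2=0x67
epilogue: pop r2=0x5c, sp=0xbd
r7 is caller-saved → body value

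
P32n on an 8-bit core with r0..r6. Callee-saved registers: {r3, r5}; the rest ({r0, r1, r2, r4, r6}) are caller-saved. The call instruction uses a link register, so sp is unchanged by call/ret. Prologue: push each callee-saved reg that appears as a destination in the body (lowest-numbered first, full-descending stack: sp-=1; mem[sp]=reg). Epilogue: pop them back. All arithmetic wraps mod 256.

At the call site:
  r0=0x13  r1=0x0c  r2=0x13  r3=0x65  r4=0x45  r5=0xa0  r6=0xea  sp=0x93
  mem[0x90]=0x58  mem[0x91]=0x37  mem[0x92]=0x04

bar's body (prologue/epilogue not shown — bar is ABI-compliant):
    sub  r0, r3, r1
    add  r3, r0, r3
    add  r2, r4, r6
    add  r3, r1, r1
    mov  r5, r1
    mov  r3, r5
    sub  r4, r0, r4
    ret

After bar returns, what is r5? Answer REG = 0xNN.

prologue: push r3 -> mem[0x92]=0x65, sp=0x92
prologue: push r5 -> mem[0x91]=0xa0, sp=0x91
body[0] sub  r0, r3, r1 -> r0=0x59
body[1] add  r3, r0, r3 -> r3=0xbe
body[2] add  r2, r4, r6 -> r2=0x2f
body[3] add  r3, r1, r1 -> r3=0x18
body[4] mov  r5, r1 -> r5=0x0c
body[5] mov  r3, r5 -> r3=0x0c
body[6] sub  r4, r0, r4 -> r4=0x14
epilogue: pop r5=0xa0, sp=0x92
epilogue: pop r3=0x65, sp=0x93
r5 is callee-saved -> restored

REG = 0xa0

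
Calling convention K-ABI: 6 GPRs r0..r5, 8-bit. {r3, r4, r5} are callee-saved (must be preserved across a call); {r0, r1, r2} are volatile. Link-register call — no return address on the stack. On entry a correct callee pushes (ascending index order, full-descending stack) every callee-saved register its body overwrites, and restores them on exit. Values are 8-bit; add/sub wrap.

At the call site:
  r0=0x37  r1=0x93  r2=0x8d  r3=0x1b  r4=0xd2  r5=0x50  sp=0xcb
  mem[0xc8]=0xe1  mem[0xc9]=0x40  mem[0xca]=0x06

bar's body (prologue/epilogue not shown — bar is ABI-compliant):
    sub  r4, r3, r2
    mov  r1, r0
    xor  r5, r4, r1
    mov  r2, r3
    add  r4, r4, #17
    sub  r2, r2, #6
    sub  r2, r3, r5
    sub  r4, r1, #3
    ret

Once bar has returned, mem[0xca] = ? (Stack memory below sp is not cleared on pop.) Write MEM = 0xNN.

MEM = 0xd2

prologue: push r4 -> mem[0xca]=0xd2, sp=0xca
prologue: push r5 -> mem[0xc9]=0x50, sp=0xc9
body[0] sub  r4, r3, r2 -> r4=0x8e
body[1] mov  r1, r0 -> r1=0x37
body[2] xor  r5, r4, r1 -> r5=0xb9
body[3] mov  r2, r3 -> r2=0x1b
body[4] add  r4, r4, #17 -> r4=0x9f
body[5] sub  r2, r2, #6 -> r2=0x15
body[6] sub  r2, r3, r5 -> r2=0x62
body[7] sub  r4, r1, #3 -> r4=0x34
epilogue: pop r5=0x50, sp=0xca
epilogue: pop r4=0xd2, sp=0xcb
prologue pushed ['r4', 'r5'] at ['0xca', '0xc9']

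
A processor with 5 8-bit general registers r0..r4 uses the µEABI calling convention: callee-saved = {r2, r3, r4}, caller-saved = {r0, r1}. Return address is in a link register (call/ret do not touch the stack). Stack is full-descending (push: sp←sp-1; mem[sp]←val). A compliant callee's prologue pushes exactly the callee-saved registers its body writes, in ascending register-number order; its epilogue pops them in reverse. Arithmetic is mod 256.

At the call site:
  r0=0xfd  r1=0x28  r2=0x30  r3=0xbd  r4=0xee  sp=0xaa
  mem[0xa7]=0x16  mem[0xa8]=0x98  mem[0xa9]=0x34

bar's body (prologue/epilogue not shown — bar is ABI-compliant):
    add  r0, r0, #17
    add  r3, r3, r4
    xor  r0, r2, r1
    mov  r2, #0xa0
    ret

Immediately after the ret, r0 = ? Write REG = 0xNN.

prologue: push r2 -> mem[0xa9]=0x30, sp=0xa9
prologue: push r3 -> mem[0xa8]=0xbd, sp=0xa8
body[0] add  r0, r0, #17 -> r0=0x0e
body[1] add  r3, r3, r4 -> r3=0xab
body[2] xor  r0, r2, r1 -> r0=0x18
body[3] mov  r2, #0xa0 -> r2=0xa0
epilogue: pop r3=0xbd, sp=0xa9
epilogue: pop r2=0x30, sp=0xaa
r0 is caller-saved -> body value

REG = 0x18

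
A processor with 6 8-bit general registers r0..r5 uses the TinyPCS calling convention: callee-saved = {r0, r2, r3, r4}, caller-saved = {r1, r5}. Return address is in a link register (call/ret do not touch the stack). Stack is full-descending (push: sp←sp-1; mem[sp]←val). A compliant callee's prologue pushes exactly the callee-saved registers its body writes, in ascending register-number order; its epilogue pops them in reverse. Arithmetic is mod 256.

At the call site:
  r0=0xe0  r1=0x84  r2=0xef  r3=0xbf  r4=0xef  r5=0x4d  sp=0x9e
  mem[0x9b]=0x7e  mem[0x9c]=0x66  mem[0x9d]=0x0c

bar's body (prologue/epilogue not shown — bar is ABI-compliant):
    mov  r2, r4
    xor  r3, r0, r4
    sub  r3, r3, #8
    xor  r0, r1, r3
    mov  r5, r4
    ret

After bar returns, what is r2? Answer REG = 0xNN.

prologue: push r0 → mem[0x9d]=0xe0, sp=0x9d
prologue: push r2 → mem[0x9c]=0xef, sp=0x9c
prologue: push r3 → mem[0x9b]=0xbf, sp=0x9b
body[0] mov  r2, r4 → r2=0xef
body[1] xor  r3, r0, r4 → r3=0x0f
body[2] sub  r3, r3, #8 → r3=0x07
body[3] xor  r0, r1, r3 → r0=0x83
body[4] mov  r5, r4 → r5=0xef
epilogue: pop r3=0xbf, sp=0x9c
epilogue: pop r2=0xef, sp=0x9d
epilogue: pop r0=0xe0, sp=0x9e
r2 is callee-saved → restored

REG = 0xef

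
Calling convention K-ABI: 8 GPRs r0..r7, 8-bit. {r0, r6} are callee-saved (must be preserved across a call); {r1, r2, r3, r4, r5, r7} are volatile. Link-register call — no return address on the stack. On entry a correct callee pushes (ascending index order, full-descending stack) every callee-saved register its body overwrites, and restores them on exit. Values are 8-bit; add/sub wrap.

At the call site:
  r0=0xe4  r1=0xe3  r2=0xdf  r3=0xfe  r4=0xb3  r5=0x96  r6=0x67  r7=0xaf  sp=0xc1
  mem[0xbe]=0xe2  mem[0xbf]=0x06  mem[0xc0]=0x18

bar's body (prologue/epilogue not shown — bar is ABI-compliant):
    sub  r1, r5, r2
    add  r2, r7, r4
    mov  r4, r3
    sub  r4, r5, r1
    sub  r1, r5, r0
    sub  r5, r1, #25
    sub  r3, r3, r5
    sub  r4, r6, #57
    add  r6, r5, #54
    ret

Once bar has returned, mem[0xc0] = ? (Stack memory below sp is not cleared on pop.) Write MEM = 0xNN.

prologue: push r6 → mem[0xc0]=0x67, sp=0xc0
body[0] sub  r1, r5, r2 → r1=0xb7
body[1] add  r2, r7, r4 → r2=0x62
body[2] mov  r4, r3 → r4=0xfe
body[3] sub  r4, r5, r1 → r4=0xdf
body[4] sub  r1, r5, r0 → r1=0xb2
body[5] sub  r5, r1, #25 → r5=0x99
body[6] sub  r3, r3, r5 → r3=0x65
body[7] sub  r4, r6, #57 → r4=0x2e
body[8] add  r6, r5, #54 → r6=0xcf
epilogue: pop r6=0x67, sp=0xc1
prologue pushed ['r6'] at ['0xc0']

MEM = 0x67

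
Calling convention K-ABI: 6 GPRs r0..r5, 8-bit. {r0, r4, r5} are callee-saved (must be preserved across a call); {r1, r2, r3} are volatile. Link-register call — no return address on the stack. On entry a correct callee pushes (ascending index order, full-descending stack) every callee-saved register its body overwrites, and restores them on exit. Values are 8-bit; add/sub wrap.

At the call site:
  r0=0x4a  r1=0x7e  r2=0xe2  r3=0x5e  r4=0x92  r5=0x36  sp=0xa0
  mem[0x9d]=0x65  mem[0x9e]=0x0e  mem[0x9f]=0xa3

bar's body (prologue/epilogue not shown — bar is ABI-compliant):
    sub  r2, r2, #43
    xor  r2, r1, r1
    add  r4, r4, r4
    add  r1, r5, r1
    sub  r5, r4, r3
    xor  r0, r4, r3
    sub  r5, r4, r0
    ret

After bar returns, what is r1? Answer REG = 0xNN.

prologue: push r0 -> mem[0x9f]=0x4a, sp=0x9f
prologue: push r4 -> mem[0x9e]=0x92, sp=0x9e
prologue: push r5 -> mem[0x9d]=0x36, sp=0x9d
body[0] sub  r2, r2, #43 -> r2=0xb7
body[1] xor  r2, r1, r1 -> r2=0x00
body[2] add  r4, r4, r4 -> r4=0x24
body[3] add  r1, r5, r1 -> r1=0xb4
body[4] sub  r5, r4, r3 -> r5=0xc6
body[5] xor  r0, r4, r3 -> r0=0x7a
body[6] sub  r5, r4, r0 -> r5=0xaa
epilogue: pop r5=0x36, sp=0x9e
epilogue: pop r4=0x92, sp=0x9f
epilogue: pop r0=0x4a, sp=0xa0
r1 is caller-saved -> body value

REG = 0xb4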